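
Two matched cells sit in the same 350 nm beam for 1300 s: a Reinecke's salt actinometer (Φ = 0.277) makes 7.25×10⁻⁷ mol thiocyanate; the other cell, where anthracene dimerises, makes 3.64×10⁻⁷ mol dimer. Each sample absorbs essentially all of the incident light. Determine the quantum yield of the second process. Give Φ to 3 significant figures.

Φ = 0.139

Photons absorbed by the actinometer: 7.25×10⁻⁷ / 0.277 = 2.617×10⁻⁶ mol.
Φ(unknown) = 3.64×10⁻⁷ / 2.617×10⁻⁶ = 0.139.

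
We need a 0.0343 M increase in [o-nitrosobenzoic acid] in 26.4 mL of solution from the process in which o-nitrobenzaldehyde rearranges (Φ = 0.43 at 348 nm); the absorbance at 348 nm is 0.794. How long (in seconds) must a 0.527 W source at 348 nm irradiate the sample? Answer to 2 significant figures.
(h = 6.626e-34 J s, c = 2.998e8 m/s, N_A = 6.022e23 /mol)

Product: (0.0343 M)(0.0264 L) = 9.055e-4 mol.
Photons that must be absorbed: 9.055e-4 / 0.43 = 0.002106 mol.
Fraction absorbed: 1 − 10^(−0.794) = 0.8393.
Incident photons needed: 0.002106 / 0.8393 = 0.002509 mol.
Photon energy: hc/λ = 5.708e-19 J; per mole, 3.437e5 J mol⁻¹.
Energy required: 0.002509 × 3.437e5 = 862.3 J.
Time: 862.3 J / 0.527 W = 1600 s.

t ≈ 1600 s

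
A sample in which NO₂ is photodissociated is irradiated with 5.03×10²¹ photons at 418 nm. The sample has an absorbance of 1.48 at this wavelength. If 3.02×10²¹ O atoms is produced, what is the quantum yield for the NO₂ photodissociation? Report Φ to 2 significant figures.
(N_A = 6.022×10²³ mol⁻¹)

Product: 3.02×10²¹ / 6.022×10²³ = 0.005015 mol.
Moles of photons: 5.03×10²¹ / 6.022×10²³ = 0.008353 mol.
Fraction absorbed: 1 − 10^(−1.48) = 0.9669.
Photons absorbed: 0.9669 × 0.008353 = 0.008077 mol.
Φ = 0.005015 mol / 0.008077 mol photons = 0.62.

Φ = 0.62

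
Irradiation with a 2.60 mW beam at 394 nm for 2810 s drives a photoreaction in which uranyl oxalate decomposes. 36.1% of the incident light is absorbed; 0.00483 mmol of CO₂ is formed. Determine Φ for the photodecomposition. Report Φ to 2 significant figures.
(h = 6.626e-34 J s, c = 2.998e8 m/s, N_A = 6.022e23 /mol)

Φ = 0.56

Product: 0.00483 mmol = 4.83e-6 mol.
Photon energy at 394 nm: hc/λ = (6.626e-34)(2.998e8)/(394e-9) = 5.042e-19 J.
Energy delivered: (2.60 mW)(2810 s) = 7.306 J.
Photons incident: 7.306 / 5.042e-19 = 1.449e19, i.e. 1.449e19/6.022e23 = 2.406e-5 mol.
Photons absorbed: 0.361 × 2.406e-5 = 8.686e-6 mol.
Φ = 4.83e-6 mol / 8.686e-6 mol photons = 0.56.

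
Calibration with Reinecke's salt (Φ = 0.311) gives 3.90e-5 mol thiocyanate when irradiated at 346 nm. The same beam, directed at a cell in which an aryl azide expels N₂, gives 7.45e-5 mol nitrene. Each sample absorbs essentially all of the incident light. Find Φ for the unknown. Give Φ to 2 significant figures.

Φ = 0.59

Photons absorbed by the actinometer: 3.90e-5 / 0.311 = 1.254e-4 mol.
Φ(unknown) = 7.45e-5 / 1.254e-4 = 0.59.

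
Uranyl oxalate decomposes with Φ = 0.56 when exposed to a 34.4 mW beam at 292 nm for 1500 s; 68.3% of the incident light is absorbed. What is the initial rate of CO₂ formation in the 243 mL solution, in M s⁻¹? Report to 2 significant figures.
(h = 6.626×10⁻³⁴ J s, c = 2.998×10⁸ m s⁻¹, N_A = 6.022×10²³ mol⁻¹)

1.3×10⁻⁷ M s⁻¹

Photon energy at 292 nm: hc/λ = (6.626×10⁻³⁴)(2.998×10⁸)/(292×10⁻⁹) = 6.803×10⁻¹⁹ J.
Energy delivered: (34.4 mW)(1500 s) = 51.60 J.
Photons incident: 51.60 / 6.803×10⁻¹⁹ = 7.585×10¹⁹, i.e. 7.585×10¹⁹/6.022×10²³ = 1.260×10⁻⁴ mol.
Photons absorbed: 0.683 × 1.260×10⁻⁴ = 8.606×10⁻⁵ mol.
Product formed: 0.56 × 8.606×10⁻⁵ = 4.819×10⁻⁵ mol.
Rate: 4.819×10⁻⁵ mol / (1500 s × 0.243 L) = 1.3×10⁻⁷ M s⁻¹.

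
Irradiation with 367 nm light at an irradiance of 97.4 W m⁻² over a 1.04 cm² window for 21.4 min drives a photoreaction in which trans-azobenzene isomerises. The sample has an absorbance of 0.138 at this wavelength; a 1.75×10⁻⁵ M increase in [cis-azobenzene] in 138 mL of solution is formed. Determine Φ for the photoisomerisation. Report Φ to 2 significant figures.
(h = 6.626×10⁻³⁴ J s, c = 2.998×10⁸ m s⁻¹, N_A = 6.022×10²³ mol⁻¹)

Product: (1.75×10⁻⁵ M)(0.138 L) = 2.415×10⁻⁶ mol.
Photon energy at 367 nm: hc/λ = (6.626×10⁻³⁴)(2.998×10⁸)/(367×10⁻⁹) = 5.413×10⁻¹⁹ J.
Energy delivered: (97.4 W m⁻²)(1.04×10⁻⁴ m²)(1284 s) = 13.01 J.
Photons incident: 13.01 / 5.413×10⁻¹⁹ = 2.403×10¹⁹, i.e. 2.403×10¹⁹/6.022×10²³ = 3.990×10⁻⁵ mol.
Fraction absorbed: 1 − 10^(−0.138) = 0.2722.
Photons absorbed: 0.2722 × 3.990×10⁻⁵ = 1.086×10⁻⁵ mol.
Φ = 2.415×10⁻⁶ mol / 1.086×10⁻⁵ mol photons = 0.22.

Φ = 0.22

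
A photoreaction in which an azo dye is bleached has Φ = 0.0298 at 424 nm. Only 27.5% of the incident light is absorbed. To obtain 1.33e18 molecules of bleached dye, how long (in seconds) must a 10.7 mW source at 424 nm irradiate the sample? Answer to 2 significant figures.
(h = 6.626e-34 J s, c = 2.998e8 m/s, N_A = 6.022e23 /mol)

Product: 1.33e18 / 6.022e23 = 2.209e-6 mol.
Photons that must be absorbed: 2.209e-6 / 0.0298 = 7.413e-5 mol.
Incident photons needed: 7.413e-5 / 0.275 = 2.696e-4 mol.
Photon energy: hc/λ = 4.685e-19 J; per mole, 2.821e5 J mol⁻¹.
Energy required: 2.696e-4 × 2.821e5 = 76.05 J.
Time: 76.05 J / 0.0107 W = 7100 s.

t ≈ 7100 s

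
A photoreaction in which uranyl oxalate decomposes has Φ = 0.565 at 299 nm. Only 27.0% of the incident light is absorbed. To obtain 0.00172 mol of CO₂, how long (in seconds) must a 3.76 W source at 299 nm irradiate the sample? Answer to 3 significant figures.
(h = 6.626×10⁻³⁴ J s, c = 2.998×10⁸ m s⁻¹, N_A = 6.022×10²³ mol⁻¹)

Photons that must be absorbed: 0.00172 / 0.565 = 0.003044 mol.
Incident photons needed: 0.003044 / 0.270 = 0.01127 mol.
Photon energy: hc/λ = 6.644×10⁻¹⁹ J; per mole, 4.001×10⁵ J mol⁻¹.
Energy required: 0.01127 × 4.001×10⁵ = 4509 J.
Time: 4509 J / 3.76 W = 1200 s.

t ≈ 1200 s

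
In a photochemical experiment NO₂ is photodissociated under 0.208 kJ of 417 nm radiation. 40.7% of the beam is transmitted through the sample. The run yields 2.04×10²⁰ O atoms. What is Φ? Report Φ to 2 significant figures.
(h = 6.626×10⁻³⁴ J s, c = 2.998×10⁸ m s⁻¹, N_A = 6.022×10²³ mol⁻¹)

Product: 2.04×10²⁰ / 6.022×10²³ = 3.388×10⁻⁴ mol.
Photon energy at 417 nm: hc/λ = (6.626×10⁻³⁴)(2.998×10⁸)/(417×10⁻⁹) = 4.764×10⁻¹⁹ J.
Incident energy: 0.208 kJ = 208 J.
Photons incident: 208 / 4.764×10⁻¹⁹ = 4.366×10²⁰, i.e. 4.366×10²⁰/6.022×10²³ = 7.250×10⁻⁴ mol.
Fraction absorbed: 1 − 40.7/100 = 0.5930.
Photons absorbed: 0.5930 × 7.250×10⁻⁴ = 4.299×10⁻⁴ mol.
Φ = 3.388×10⁻⁴ mol / 4.299×10⁻⁴ mol photons = 0.79.

Φ = 0.79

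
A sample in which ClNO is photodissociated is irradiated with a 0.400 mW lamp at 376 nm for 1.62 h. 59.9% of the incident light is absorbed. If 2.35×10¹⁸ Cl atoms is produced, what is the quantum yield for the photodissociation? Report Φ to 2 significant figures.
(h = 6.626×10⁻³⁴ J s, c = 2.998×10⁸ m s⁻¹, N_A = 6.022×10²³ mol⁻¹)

Φ = 0.89

Product: 2.35×10¹⁸ / 6.022×10²³ = 3.902×10⁻⁶ mol.
Photon energy at 376 nm: hc/λ = (6.626×10⁻³⁴)(2.998×10⁸)/(376×10⁻⁹) = 5.283×10⁻¹⁹ J.
Energy delivered: (0.400 mW)(5832 s) = 2.333 J.
Photons incident: 2.333 / 5.283×10⁻¹⁹ = 4.416×10¹⁸, i.e. 4.416×10¹⁸/6.022×10²³ = 7.333×10⁻⁶ mol.
Photons absorbed: 0.599 × 7.333×10⁻⁶ = 4.392×10⁻⁶ mol.
Φ = 3.902×10⁻⁶ mol / 4.392×10⁻⁶ mol photons = 0.89.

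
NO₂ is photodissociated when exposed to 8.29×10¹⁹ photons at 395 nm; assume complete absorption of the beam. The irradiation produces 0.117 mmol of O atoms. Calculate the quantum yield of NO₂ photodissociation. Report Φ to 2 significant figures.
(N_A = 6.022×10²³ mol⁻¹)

Φ = 0.85

Product: 0.117 mmol = 1.17×10⁻⁴ mol.
Moles of photons: 8.29×10¹⁹ / 6.022×10²³ = 1.377×10⁻⁴ mol.
Φ = 1.17×10⁻⁴ mol / 1.377×10⁻⁴ mol photons = 0.85.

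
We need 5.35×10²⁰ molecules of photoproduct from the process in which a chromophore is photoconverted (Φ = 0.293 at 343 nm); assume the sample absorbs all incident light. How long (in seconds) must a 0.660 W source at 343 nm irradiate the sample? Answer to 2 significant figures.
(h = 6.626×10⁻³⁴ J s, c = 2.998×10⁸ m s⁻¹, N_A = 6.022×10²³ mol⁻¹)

Product: 5.35×10²⁰ / 6.022×10²³ = 8.884×10⁻⁴ mol.
Photons that must be absorbed: 8.884×10⁻⁴ / 0.293 = 0.003032 mol.
Photon energy: hc/λ = 5.791×10⁻¹⁹ J; per mole, 3.487×10⁵ J mol⁻¹.
Energy required: 0.003032 × 3.487×10⁵ = 1057 J.
Time: 1057 J / 0.66 W = 1600 s.

t ≈ 1600 s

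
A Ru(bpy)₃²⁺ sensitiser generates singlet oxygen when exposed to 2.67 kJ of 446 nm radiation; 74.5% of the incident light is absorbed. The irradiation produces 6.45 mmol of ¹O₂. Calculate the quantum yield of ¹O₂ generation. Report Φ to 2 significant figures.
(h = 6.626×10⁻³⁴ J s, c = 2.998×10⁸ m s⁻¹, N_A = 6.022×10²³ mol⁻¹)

Product: 6.45 mmol = 0.00645 mol.
Photon energy at 446 nm: hc/λ = (6.626×10⁻³⁴)(2.998×10⁸)/(446×10⁻⁹) = 4.454×10⁻¹⁹ J.
Incident energy: 2.67 kJ = 2670 J.
Photons incident: 2670 / 4.454×10⁻¹⁹ = 5.995×10²¹, i.e. 5.995×10²¹/6.022×10²³ = 0.009955 mol.
Photons absorbed: 0.745 × 0.009955 = 0.007416 mol.
Φ = 0.00645 mol / 0.007416 mol photons = 0.87.

Φ = 0.87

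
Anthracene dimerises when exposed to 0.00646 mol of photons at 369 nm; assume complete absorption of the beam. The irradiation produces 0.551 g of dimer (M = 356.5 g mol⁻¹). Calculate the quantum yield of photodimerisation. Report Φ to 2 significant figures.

Φ = 0.24

Product: 0.551 g / 356.5 g mol⁻¹ = 0.001546 mol.
Φ = 0.001546 mol / 0.00646 mol photons = 0.24.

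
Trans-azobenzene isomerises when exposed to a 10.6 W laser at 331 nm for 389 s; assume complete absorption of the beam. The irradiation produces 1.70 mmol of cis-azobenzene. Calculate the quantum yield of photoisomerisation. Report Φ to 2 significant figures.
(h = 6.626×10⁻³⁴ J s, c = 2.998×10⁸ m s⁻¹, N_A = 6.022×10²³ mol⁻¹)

Product: 1.70 mmol = 0.00170 mol.
Photon energy at 331 nm: hc/λ = (6.626×10⁻³⁴)(2.998×10⁸)/(331×10⁻⁹) = 6.001×10⁻¹⁹ J.
Energy delivered: (10.6 W)(389 s) = 4123 J.
Photons incident: 4123 / 6.001×10⁻¹⁹ = 6.871×10²¹, i.e. 6.871×10²¹/6.022×10²³ = 0.01141 mol.
Φ = 0.00170 mol / 0.01141 mol photons = 0.15.

Φ = 0.15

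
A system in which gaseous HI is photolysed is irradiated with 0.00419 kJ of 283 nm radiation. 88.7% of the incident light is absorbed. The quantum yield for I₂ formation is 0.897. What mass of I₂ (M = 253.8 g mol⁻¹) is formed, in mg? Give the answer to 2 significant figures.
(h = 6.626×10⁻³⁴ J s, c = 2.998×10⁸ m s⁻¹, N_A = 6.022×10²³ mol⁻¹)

2.0 mg

Photon energy at 283 nm: hc/λ = (6.626×10⁻³⁴)(2.998×10⁸)/(283×10⁻⁹) = 7.019×10⁻¹⁹ J.
Incident energy: 0.00419 kJ = 4.19 J.
Photons incident: 4.19 / 7.019×10⁻¹⁹ = 5.970×10¹⁸, i.e. 5.970×10¹⁸/6.022×10²³ = 9.914×10⁻⁶ mol.
Photons absorbed: 0.887 × 9.914×10⁻⁶ = 8.794×10⁻⁶ mol.
Product: Φ × n_abs = 0.897 × 8.794×10⁻⁶ = 7.888×10⁻⁶ mol.
Mass: 7.888×10⁻⁶ × 253.8 = 0.002002 g = 2.0 mg.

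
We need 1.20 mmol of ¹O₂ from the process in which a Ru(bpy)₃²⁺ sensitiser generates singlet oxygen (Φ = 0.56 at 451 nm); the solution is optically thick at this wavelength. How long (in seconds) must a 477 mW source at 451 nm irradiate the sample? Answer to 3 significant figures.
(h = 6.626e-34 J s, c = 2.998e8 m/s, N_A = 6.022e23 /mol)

t ≈ 1190 s

Product: 1.20 mmol = 0.00120 mol.
Photons that must be absorbed: 0.00120 / 0.56 = 0.002143 mol.
Photon energy: hc/λ = 4.405e-19 J; per mole, 2.653e5 J mol⁻¹.
Energy required: 0.002143 × 2.653e5 = 568.5 J.
Time: 568.5 J / 0.477 W = 1190 s.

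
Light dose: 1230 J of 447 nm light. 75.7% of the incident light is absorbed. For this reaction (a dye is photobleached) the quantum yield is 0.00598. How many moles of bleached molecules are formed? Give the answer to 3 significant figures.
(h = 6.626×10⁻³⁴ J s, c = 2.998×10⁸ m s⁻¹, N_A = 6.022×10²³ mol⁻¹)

2.08×10⁻⁵ mol

Photon energy at 447 nm: hc/λ = (6.626×10⁻³⁴)(2.998×10⁸)/(447×10⁻⁹) = 4.444×10⁻¹⁹ J.
Photons incident: 1230 / 4.444×10⁻¹⁹ = 2.768×10²¹, i.e. 2.768×10²¹/6.022×10²³ = 0.004596 mol.
Photons absorbed: 0.757 × 0.004596 = 0.003479 mol.
Product: Φ × n_abs = 0.00598 × 0.003479 = 2.080×10⁻⁵ mol.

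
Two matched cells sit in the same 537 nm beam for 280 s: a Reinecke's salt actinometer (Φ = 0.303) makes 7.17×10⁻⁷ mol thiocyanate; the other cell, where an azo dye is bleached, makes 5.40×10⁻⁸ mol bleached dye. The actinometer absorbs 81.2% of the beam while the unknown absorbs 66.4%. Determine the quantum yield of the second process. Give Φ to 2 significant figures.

Photons absorbed by the actinometer: 7.17×10⁻⁷ / 0.303 = 2.366×10⁻⁶ mol.
Incident flux: 2.366×10⁻⁶ / 0.812 = 2.914×10⁻⁶ einstein.
Absorbed by unknown: 0.664 × 2.914×10⁻⁶ = 1.935×10⁻⁶ mol.
Φ(unknown) = 5.40×10⁻⁸ / 1.935×10⁻⁶ = 0.028.

Φ = 0.028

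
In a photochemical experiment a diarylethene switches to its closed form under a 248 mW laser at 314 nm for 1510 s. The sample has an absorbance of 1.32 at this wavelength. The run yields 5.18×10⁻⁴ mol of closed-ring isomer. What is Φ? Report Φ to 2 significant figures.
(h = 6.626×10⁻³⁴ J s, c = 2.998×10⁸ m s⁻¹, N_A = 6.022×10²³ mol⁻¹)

Φ = 0.55

Photon energy at 314 nm: hc/λ = (6.626×10⁻³⁴)(2.998×10⁸)/(314×10⁻⁹) = 6.326×10⁻¹⁹ J.
Energy delivered: (248 mW)(1510 s) = 374.5 J.
Photons incident: 374.5 / 6.326×10⁻¹⁹ = 5.920×10²⁰, i.e. 5.920×10²⁰/6.022×10²³ = 9.831×10⁻⁴ mol.
Fraction absorbed: 1 − 10^(−1.32) = 0.9521.
Photons absorbed: 0.9521 × 9.831×10⁻⁴ = 9.360×10⁻⁴ mol.
Φ = 5.18×10⁻⁴ mol / 9.360×10⁻⁴ mol photons = 0.55.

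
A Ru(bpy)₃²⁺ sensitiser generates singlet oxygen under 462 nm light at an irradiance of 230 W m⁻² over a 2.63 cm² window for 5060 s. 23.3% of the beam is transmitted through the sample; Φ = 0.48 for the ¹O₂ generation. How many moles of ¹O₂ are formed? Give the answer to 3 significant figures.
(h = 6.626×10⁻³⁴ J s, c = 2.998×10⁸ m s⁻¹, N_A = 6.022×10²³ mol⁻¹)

Photon energy at 462 nm: hc/λ = (6.626×10⁻³⁴)(2.998×10⁸)/(462×10⁻⁹) = 4.300×10⁻¹⁹ J.
Energy delivered: (230 W m⁻²)(2.63×10⁻⁴ m²)(5060 s) = 306.1 J.
Photons incident: 306.1 / 4.300×10⁻¹⁹ = 7.119×10²⁰, i.e. 7.119×10²⁰/6.022×10²³ = 0.001182 mol.
Fraction absorbed: 1 − 23.3/100 = 0.7670.
Photons absorbed: 0.7670 × 0.001182 = 9.066×10⁻⁴ mol.
Product: Φ × n_abs = 0.48 × 9.066×10⁻⁴ = 4.352×10⁻⁴ mol.

4.35×10⁻⁴ mol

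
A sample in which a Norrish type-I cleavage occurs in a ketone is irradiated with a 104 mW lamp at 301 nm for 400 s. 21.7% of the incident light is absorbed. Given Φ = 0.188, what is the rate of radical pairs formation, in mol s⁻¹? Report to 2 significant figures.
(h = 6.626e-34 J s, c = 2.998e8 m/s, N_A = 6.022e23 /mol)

1.1e-8 mol s⁻¹

Photon energy at 301 nm: hc/λ = (6.626e-34)(2.998e8)/(301e-9) = 6.600e-19 J.
Energy delivered: (104 mW)(400 s) = 41.60 J.
Photons incident: 41.60 / 6.600e-19 = 6.303e19, i.e. 6.303e19/6.022e23 = 1.047e-4 mol.
Photons absorbed: 0.217 × 1.047e-4 = 2.272e-5 mol.
Product formed: 0.188 × 2.272e-5 = 4.271e-6 mol.
Rate: 4.271e-6 / 400 s = 1.1e-8 mol s⁻¹.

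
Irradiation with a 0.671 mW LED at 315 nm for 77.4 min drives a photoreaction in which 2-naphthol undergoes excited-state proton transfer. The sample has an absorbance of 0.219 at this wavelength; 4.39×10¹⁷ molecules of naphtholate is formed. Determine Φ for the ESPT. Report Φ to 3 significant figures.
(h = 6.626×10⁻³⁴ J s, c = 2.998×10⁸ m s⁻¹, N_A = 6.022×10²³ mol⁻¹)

Product: 4.39×10¹⁷ / 6.022×10²³ = 7.290×10⁻⁷ mol.
Photon energy at 315 nm: hc/λ = (6.626×10⁻³⁴)(2.998×10⁸)/(315×10⁻⁹) = 6.306×10⁻¹⁹ J.
Energy delivered: (0.671 mW)(4644 s) = 3.116 J.
Photons incident: 3.116 / 6.306×10⁻¹⁹ = 4.941×10¹⁸, i.e. 4.941×10¹⁸/6.022×10²³ = 8.205×10⁻⁶ mol.
Fraction absorbed: 1 − 10^(−0.219) = 0.3961.
Photons absorbed: 0.3961 × 8.205×10⁻⁶ = 3.250×10⁻⁶ mol.
Φ = 7.290×10⁻⁷ mol / 3.250×10⁻⁶ mol photons = 0.224.

Φ = 0.224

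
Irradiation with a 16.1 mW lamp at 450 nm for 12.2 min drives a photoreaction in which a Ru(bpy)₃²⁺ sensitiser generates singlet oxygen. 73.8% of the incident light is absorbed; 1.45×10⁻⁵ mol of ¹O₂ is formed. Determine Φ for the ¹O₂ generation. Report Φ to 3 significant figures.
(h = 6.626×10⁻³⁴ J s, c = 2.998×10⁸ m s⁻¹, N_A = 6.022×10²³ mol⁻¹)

Φ = 0.443

Photon energy at 450 nm: hc/λ = (6.626×10⁻³⁴)(2.998×10⁸)/(450×10⁻⁹) = 4.414×10⁻¹⁹ J.
Energy delivered: (16.1 mW)(732 s) = 11.79 J.
Photons incident: 11.79 / 4.414×10⁻¹⁹ = 2.671×10¹⁹, i.e. 2.671×10¹⁹/6.022×10²³ = 4.435×10⁻⁵ mol.
Photons absorbed: 0.738 × 4.435×10⁻⁵ = 3.273×10⁻⁵ mol.
Φ = 1.45×10⁻⁵ mol / 3.273×10⁻⁵ mol photons = 0.443.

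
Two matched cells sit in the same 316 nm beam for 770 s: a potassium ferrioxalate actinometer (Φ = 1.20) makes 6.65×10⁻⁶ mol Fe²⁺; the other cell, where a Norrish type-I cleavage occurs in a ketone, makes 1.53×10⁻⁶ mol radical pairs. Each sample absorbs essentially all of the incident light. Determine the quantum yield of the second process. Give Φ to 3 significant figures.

Φ = 0.276

Photons absorbed by the actinometer: 6.65×10⁻⁶ / 1.20 = 5.542×10⁻⁶ mol.
Φ(unknown) = 1.53×10⁻⁶ / 5.542×10⁻⁶ = 0.276.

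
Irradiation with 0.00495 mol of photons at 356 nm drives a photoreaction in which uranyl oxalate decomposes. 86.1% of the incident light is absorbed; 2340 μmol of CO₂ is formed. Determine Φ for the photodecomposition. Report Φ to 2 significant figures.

Φ = 0.55

Product: 2340 μmol = 0.00234 mol.
Photons absorbed: 0.861 × 0.00495 = 0.004262 mol.
Φ = 0.00234 mol / 0.004262 mol photons = 0.55.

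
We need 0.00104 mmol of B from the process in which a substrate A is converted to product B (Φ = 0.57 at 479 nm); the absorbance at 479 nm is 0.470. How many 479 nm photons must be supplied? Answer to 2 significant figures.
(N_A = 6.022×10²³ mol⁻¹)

Product: 0.00104 mmol = 1.04×10⁻⁶ mol.
Photons that must be absorbed: 1.04×10⁻⁶ / 0.57 = 1.825×10⁻⁶ mol.
Fraction absorbed: 1 − 10^(−0.470) = 0.6612.
Incident photons needed: 1.825×10⁻⁶ / 0.6612 = 2.760×10⁻⁶ mol.
Photon count: 2.760×10⁻⁶ × 6.022×10²³ = 1.7×10¹⁸.

1.7×10¹⁸ photons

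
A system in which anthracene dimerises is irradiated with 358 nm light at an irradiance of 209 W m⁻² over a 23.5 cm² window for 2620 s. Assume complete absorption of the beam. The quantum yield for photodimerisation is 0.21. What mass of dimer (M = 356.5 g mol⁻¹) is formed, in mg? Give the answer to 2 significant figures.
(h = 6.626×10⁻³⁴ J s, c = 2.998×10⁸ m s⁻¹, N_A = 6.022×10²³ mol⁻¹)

290 mg

Photon energy at 358 nm: hc/λ = (6.626×10⁻³⁴)(2.998×10⁸)/(358×10⁻⁹) = 5.549×10⁻¹⁹ J.
Energy delivered: (209 W m⁻²)(23.5×10⁻⁴ m²)(2620 s) = 1287 J.
Photons incident: 1287 / 5.549×10⁻¹⁹ = 2.319×10²¹, i.e. 2.319×10²¹/6.022×10²³ = 0.003851 mol.
Product: Φ × n_abs = 0.21 × 0.003851 = 8.087×10⁻⁴ mol.
Mass: 8.087×10⁻⁴ × 356.5 = 0.2883 g = 290 mg.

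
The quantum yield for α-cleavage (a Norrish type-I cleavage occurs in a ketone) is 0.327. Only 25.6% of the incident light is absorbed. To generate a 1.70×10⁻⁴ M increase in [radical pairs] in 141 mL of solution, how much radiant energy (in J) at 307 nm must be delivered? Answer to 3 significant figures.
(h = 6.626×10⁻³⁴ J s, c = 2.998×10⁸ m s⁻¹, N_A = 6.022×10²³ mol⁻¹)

Product: (1.70×10⁻⁴ M)(0.141 L) = 2.397×10⁻⁵ mol.
Photons that must be absorbed: 2.397×10⁻⁵ / 0.327 = 7.330×10⁻⁵ mol.
Incident photons needed: 7.330×10⁻⁵ / 0.256 = 2.863×10⁻⁴ mol.
Photon energy: hc/λ = 6.471×10⁻¹⁹ J; per mole, 3.897×10⁵ J mol⁻¹.
Energy required: 2.863×10⁻⁴ × 3.897×10⁵ = 112 J.

112 J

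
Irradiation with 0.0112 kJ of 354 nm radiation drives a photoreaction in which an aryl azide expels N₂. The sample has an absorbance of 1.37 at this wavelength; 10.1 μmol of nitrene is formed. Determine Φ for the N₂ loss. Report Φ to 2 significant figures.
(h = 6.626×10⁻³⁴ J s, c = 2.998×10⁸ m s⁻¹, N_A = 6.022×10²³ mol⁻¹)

Φ = 0.32

Product: 10.1 μmol = 1.01×10⁻⁵ mol.
Photon energy at 354 nm: hc/λ = (6.626×10⁻³⁴)(2.998×10⁸)/(354×10⁻⁹) = 5.612×10⁻¹⁹ J.
Incident energy: 0.0112 kJ = 11.2 J.
Photons incident: 11.2 / 5.612×10⁻¹⁹ = 1.996×10¹⁹, i.e. 1.996×10¹⁹/6.022×10²³ = 3.315×10⁻⁵ mol.
Fraction absorbed: 1 − 10^(−1.37) = 0.9573.
Photons absorbed: 0.9573 × 3.315×10⁻⁵ = 3.173×10⁻⁵ mol.
Φ = 1.01×10⁻⁵ mol / 3.173×10⁻⁵ mol photons = 0.32.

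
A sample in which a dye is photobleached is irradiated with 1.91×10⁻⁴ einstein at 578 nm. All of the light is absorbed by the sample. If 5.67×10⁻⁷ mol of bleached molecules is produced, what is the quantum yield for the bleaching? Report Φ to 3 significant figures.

Φ = 5.67×10⁻⁷ mol / 1.91×10⁻⁴ mol photons = 0.00297.

Φ = 0.00297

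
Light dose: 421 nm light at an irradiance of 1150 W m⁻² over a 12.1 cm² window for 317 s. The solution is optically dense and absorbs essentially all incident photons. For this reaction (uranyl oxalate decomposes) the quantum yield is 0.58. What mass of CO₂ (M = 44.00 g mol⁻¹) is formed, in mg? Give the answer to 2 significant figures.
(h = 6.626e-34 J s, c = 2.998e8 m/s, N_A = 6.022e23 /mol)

40 mg

Photon energy at 421 nm: hc/λ = (6.626e-34)(2.998e8)/(421e-9) = 4.718e-19 J.
Energy delivered: (1150 W m⁻²)(12.1e-4 m²)(317 s) = 441.1 J.
Photons incident: 441.1 / 4.718e-19 = 9.349e20, i.e. 9.349e20/6.022e23 = 0.001552 mol.
Product: Φ × n_abs = 0.58 × 0.001552 = 9.002e-4 mol.
Mass: 9.002e-4 × 44.00 = 0.03961 g = 40 mg.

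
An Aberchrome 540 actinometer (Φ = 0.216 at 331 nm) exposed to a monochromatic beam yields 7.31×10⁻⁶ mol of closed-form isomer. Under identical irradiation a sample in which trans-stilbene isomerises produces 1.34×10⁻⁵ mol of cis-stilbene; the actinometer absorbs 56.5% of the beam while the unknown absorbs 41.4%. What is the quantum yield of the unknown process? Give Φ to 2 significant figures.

Photons absorbed by the actinometer: 7.31×10⁻⁶ / 0.216 = 3.384×10⁻⁵ mol.
Incident flux: 3.384×10⁻⁵ / 0.565 = 5.989×10⁻⁵ einstein.
Absorbed by unknown: 0.414 × 5.989×10⁻⁵ = 2.479×10⁻⁵ mol.
Φ(unknown) = 1.34×10⁻⁵ / 2.479×10⁻⁵ = 0.54.

Φ = 0.54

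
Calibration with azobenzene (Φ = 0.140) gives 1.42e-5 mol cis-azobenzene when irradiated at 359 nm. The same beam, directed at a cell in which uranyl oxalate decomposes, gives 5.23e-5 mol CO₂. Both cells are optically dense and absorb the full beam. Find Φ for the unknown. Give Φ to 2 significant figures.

Photons absorbed by the actinometer: 1.42e-5 / 0.140 = 1.014e-4 mol.
Φ(unknown) = 5.23e-5 / 1.014e-4 = 0.52.

Φ = 0.52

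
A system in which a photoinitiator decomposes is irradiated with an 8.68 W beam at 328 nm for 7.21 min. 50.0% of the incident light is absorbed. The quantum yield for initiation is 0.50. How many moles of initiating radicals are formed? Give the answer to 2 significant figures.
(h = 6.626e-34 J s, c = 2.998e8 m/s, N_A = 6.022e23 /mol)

0.0026 mol

Photon energy at 328 nm: hc/λ = (6.626e-34)(2.998e8)/(328e-9) = 6.056e-19 J.
Energy delivered: (8.68 W)(432.6 s) = 3755 J.
Photons incident: 3755 / 6.056e-19 = 6.200e21, i.e. 6.200e21/6.022e23 = 0.01030 mol.
Photons absorbed: 0.500 × 0.01030 = 0.005150 mol.
Product: Φ × n_abs = 0.50 × 0.005150 = 0.002575 mol.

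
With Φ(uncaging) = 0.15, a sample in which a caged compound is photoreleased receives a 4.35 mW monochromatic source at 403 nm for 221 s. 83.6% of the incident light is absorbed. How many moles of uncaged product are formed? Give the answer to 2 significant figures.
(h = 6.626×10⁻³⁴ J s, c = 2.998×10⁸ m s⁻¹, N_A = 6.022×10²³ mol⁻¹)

Photon energy at 403 nm: hc/λ = (6.626×10⁻³⁴)(2.998×10⁸)/(403×10⁻⁹) = 4.929×10⁻¹⁹ J.
Energy delivered: (4.35 mW)(221 s) = 0.9613 J.
Photons incident: 0.9613 / 4.929×10⁻¹⁹ = 1.950×10¹⁸, i.e. 1.950×10¹⁸/6.022×10²³ = 3.238×10⁻⁶ mol.
Photons absorbed: 0.836 × 3.238×10⁻⁶ = 2.707×10⁻⁶ mol.
Product: Φ × n_abs = 0.15 × 2.707×10⁻⁶ = 4.061×10⁻⁷ mol.

4.1×10⁻⁷ mol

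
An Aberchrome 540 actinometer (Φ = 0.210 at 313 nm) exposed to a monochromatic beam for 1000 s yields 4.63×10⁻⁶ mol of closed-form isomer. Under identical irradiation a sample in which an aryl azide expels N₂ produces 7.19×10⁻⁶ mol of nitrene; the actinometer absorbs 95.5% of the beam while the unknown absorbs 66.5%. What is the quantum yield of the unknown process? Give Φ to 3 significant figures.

Φ = 0.468

Photons absorbed by the actinometer: 4.63×10⁻⁶ / 0.210 = 2.205×10⁻⁵ mol.
Incident flux: 2.205×10⁻⁵ / 0.955 = 2.309×10⁻⁵ einstein.
Absorbed by unknown: 0.665 × 2.309×10⁻⁵ = 1.535×10⁻⁵ mol.
Φ(unknown) = 7.19×10⁻⁶ / 1.535×10⁻⁵ = 0.468.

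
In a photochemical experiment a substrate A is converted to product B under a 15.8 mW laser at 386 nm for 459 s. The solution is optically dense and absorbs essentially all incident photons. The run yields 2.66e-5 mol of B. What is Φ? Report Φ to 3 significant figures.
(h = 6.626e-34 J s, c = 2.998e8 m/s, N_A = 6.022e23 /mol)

Φ = 1.14

Photon energy at 386 nm: hc/λ = (6.626e-34)(2.998e8)/(386e-9) = 5.146e-19 J.
Energy delivered: (15.8 mW)(459 s) = 7.252 J.
Photons incident: 7.252 / 5.146e-19 = 1.409e19, i.e. 1.409e19/6.022e23 = 2.340e-5 mol.
Φ = 2.66e-5 mol / 2.340e-5 mol photons = 1.14.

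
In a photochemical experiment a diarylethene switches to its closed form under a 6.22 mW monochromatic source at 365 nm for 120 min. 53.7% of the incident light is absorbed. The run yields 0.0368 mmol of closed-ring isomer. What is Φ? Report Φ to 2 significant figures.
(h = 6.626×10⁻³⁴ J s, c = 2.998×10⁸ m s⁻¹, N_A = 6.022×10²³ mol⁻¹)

Φ = 0.50

Product: 0.0368 mmol = 3.68×10⁻⁵ mol.
Photon energy at 365 nm: hc/λ = (6.626×10⁻³⁴)(2.998×10⁸)/(365×10⁻⁹) = 5.442×10⁻¹⁹ J.
Energy delivered: (6.22 mW)(7200 s) = 44.78 J.
Photons incident: 44.78 / 5.442×10⁻¹⁹ = 8.229×10¹⁹, i.e. 8.229×10¹⁹/6.022×10²³ = 1.366×10⁻⁴ mol.
Photons absorbed: 0.537 × 1.366×10⁻⁴ = 7.335×10⁻⁵ mol.
Φ = 3.68×10⁻⁵ mol / 7.335×10⁻⁵ mol photons = 0.50.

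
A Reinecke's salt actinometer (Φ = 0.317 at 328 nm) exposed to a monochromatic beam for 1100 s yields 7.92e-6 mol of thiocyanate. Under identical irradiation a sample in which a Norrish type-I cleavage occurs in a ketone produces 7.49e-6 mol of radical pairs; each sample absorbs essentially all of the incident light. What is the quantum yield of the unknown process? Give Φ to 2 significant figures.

Photons absorbed by the actinometer: 7.92e-6 / 0.317 = 2.498e-5 mol.
Φ(unknown) = 7.49e-6 / 2.498e-5 = 0.30.

Φ = 0.30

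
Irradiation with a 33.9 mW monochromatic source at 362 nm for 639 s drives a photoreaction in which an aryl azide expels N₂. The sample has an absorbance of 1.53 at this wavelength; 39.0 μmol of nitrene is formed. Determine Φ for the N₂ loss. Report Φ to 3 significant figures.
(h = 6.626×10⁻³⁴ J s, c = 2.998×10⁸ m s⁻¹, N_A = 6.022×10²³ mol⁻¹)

Φ = 0.613

Product: 39.0 μmol = 3.90×10⁻⁵ mol.
Photon energy at 362 nm: hc/λ = (6.626×10⁻³⁴)(2.998×10⁸)/(362×10⁻⁹) = 5.487×10⁻¹⁹ J.
Energy delivered: (33.9 mW)(639 s) = 21.66 J.
Photons incident: 21.66 / 5.487×10⁻¹⁹ = 3.948×10¹⁹, i.e. 3.948×10¹⁹/6.022×10²³ = 6.556×10⁻⁵ mol.
Fraction absorbed: 1 − 10^(−1.53) = 0.9705.
Photons absorbed: 0.9705 × 6.556×10⁻⁵ = 6.363×10⁻⁵ mol.
Φ = 3.90×10⁻⁵ mol / 6.363×10⁻⁵ mol photons = 0.613.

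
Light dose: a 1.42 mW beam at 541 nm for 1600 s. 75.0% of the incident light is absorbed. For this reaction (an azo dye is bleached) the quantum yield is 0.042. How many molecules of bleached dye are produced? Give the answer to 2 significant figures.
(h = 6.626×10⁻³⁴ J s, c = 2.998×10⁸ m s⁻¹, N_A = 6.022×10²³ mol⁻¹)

Photon energy at 541 nm: hc/λ = (6.626×10⁻³⁴)(2.998×10⁸)/(541×10⁻⁹) = 3.672×10⁻¹⁹ J.
Energy delivered: (1.42 mW)(1600 s) = 2.272 J.
Photons incident: 2.272 / 3.672×10⁻¹⁹ = 6.187×10¹⁸, i.e. 6.187×10¹⁸/6.022×10²³ = 1.027×10⁻⁵ mol.
Photons absorbed: 0.750 × 1.027×10⁻⁵ = 7.703×10⁻⁶ mol.
Product: Φ × n_abs = 0.042 × 7.703×10⁻⁶ = 3.235×10⁻⁷ mol.
As a count: 3.235×10⁻⁷ × 6.022×10²³ = 1.9×10¹⁷.

1.9×10¹⁷ molecules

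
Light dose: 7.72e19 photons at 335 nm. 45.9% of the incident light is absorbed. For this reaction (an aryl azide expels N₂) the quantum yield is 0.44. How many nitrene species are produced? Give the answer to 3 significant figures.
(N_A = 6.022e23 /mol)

Moles of photons: 7.72e19 / 6.022e23 = 1.282e-4 mol.
Photons absorbed: 0.459 × 1.282e-4 = 5.884e-5 mol.
Product: Φ × n_abs = 0.44 × 5.884e-5 = 2.589e-5 mol.
As a count: 2.589e-5 × 6.022e23 = 1.56e19.

1.56e19 species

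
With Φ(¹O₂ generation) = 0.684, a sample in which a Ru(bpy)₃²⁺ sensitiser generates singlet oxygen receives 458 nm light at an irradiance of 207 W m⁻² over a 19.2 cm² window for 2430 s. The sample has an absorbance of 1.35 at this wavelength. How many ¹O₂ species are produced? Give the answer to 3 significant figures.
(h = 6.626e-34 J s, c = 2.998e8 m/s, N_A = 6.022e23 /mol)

Photon energy at 458 nm: hc/λ = (6.626e-34)(2.998e8)/(458e-9) = 4.337e-19 J.
Energy delivered: (207 W m⁻²)(19.2e-4 m²)(2430 s) = 965.8 J.
Photons incident: 965.8 / 4.337e-19 = 2.227e21, i.e. 2.227e21/6.022e23 = 0.003698 mol.
Fraction absorbed: 1 − 10^(−1.35) = 0.9553.
Photons absorbed: 0.9553 × 0.003698 = 0.003533 mol.
Product: Φ × n_abs = 0.684 × 0.003533 = 0.002417 mol.
As a count: 0.002417 × 6.022e23 = 1.46e21.

1.46e21 species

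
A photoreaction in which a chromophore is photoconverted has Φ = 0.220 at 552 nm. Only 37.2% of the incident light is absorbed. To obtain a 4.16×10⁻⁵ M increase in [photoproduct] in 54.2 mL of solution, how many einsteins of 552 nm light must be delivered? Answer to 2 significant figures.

Product: (4.16×10⁻⁵ M)(0.0542 L) = 2.255×10⁻⁶ mol.
Photons that must be absorbed: 2.255×10⁻⁶ / 0.220 = 1.025×10⁻⁵ mol.
Incident photons needed: 1.025×10⁻⁵ / 0.372 = 2.755×10⁻⁵ mol.

2.8×10⁻⁵ einstein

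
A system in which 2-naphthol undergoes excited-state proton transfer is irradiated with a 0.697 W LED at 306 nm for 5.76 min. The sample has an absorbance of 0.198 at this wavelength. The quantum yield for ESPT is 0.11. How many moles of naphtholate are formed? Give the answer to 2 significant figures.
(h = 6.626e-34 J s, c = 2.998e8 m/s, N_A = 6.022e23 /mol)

2.5e-5 mol

Photon energy at 306 nm: hc/λ = (6.626e-34)(2.998e8)/(306e-9) = 6.492e-19 J.
Energy delivered: (0.697 W)(345.6 s) = 240.9 J.
Photons incident: 240.9 / 6.492e-19 = 3.711e20, i.e. 3.711e20/6.022e23 = 6.162e-4 mol.
Fraction absorbed: 1 − 10^(−0.198) = 0.3661.
Photons absorbed: 0.3661 × 6.162e-4 = 2.256e-4 mol.
Product: Φ × n_abs = 0.11 × 2.256e-4 = 2.482e-5 mol.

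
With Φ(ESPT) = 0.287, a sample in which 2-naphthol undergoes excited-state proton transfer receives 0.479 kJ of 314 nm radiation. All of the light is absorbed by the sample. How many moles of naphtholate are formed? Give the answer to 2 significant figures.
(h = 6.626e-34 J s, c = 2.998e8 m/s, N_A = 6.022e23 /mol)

3.6e-4 mol

Photon energy at 314 nm: hc/λ = (6.626e-34)(2.998e8)/(314e-9) = 6.326e-19 J.
Incident energy: 0.479 kJ = 479 J.
Photons incident: 479 / 6.326e-19 = 7.572e20, i.e. 7.572e20/6.022e23 = 0.001257 mol.
Product: Φ × n_abs = 0.287 × 0.001257 = 3.608e-4 mol.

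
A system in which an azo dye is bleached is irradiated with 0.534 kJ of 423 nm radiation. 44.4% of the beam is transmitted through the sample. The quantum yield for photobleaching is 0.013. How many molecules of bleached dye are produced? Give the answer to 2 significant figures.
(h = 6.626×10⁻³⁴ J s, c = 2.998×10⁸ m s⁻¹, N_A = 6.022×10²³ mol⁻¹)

Photon energy at 423 nm: hc/λ = (6.626×10⁻³⁴)(2.998×10⁸)/(423×10⁻⁹) = 4.696×10⁻¹⁹ J.
Incident energy: 0.534 kJ = 534 J.
Photons incident: 534 / 4.696×10⁻¹⁹ = 1.137×10²¹, i.e. 1.137×10²¹/6.022×10²³ = 0.001888 mol.
Fraction absorbed: 1 − 44.4/100 = 0.5560.
Photons absorbed: 0.5560 × 0.001888 = 0.001050 mol.
Product: Φ × n_abs = 0.013 × 0.001050 = 1.365×10⁻⁵ mol.
As a count: 1.365×10⁻⁵ × 6.022×10²³ = 8.2×10¹⁸.

8.2×10¹⁸ molecules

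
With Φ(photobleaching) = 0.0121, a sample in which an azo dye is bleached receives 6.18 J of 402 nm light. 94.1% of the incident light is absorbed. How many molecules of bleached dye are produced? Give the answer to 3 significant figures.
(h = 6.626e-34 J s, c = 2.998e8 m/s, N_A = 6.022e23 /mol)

Photon energy at 402 nm: hc/λ = (6.626e-34)(2.998e8)/(402e-9) = 4.941e-19 J.
Photons incident: 6.18 / 4.941e-19 = 1.251e19, i.e. 1.251e19/6.022e23 = 2.077e-5 mol.
Photons absorbed: 0.941 × 2.077e-5 = 1.954e-5 mol.
Product: Φ × n_abs = 0.0121 × 1.954e-5 = 2.364e-7 mol.
As a count: 2.364e-7 × 6.022e23 = 1.42e17.

1.42e17 molecules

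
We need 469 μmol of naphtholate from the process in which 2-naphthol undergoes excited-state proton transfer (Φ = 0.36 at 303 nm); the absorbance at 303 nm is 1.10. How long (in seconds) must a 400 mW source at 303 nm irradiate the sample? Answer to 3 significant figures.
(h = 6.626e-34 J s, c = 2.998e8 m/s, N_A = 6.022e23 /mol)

Product: 469 μmol = 4.69e-4 mol.
Photons that must be absorbed: 4.69e-4 / 0.36 = 0.001303 mol.
Fraction absorbed: 1 − 10^(−1.10) = 0.9206.
Incident photons needed: 0.001303 / 0.9206 = 0.001415 mol.
Photon energy: hc/λ = 6.556e-19 J; per mole, 3.948e5 J mol⁻¹.
Energy required: 0.001415 × 3.948e5 = 558.6 J.
Time: 558.6 J / 0.4 W = 1400 s.

t ≈ 1400 s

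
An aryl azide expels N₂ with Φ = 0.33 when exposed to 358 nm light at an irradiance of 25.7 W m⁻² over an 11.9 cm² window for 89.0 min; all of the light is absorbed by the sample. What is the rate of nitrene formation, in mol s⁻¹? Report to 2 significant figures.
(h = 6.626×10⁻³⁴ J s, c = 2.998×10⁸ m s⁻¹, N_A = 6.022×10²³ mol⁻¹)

Photon energy at 358 nm: hc/λ = (6.626×10⁻³⁴)(2.998×10⁸)/(358×10⁻⁹) = 5.549×10⁻¹⁹ J.
Energy delivered: (25.7 W m⁻²)(11.9×10⁻⁴ m²)(5340 s) = 163.3 J.
Photons incident: 163.3 / 5.549×10⁻¹⁹ = 2.943×10²⁰, i.e. 2.943×10²⁰/6.022×10²³ = 4.887×10⁻⁴ mol.
Product formed: 0.33 × 4.887×10⁻⁴ = 1.613×10⁻⁴ mol.
Rate: 1.613×10⁻⁴ / 5340 s = 3.0×10⁻⁸ mol s⁻¹.

3.0×10⁻⁸ mol s⁻¹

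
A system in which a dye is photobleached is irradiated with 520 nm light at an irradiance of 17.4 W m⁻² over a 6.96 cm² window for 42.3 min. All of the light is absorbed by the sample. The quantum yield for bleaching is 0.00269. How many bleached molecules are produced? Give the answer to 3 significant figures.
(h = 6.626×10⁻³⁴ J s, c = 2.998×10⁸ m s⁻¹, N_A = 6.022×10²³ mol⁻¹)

2.16×10¹⁷ bleached molecules

Photon energy at 520 nm: hc/λ = (6.626×10⁻³⁴)(2.998×10⁸)/(520×10⁻⁹) = 3.820×10⁻¹⁹ J.
Energy delivered: (17.4 W m⁻²)(6.96×10⁻⁴ m²)(2538 s) = 30.74 J.
Photons incident: 30.74 / 3.820×10⁻¹⁹ = 8.047×10¹⁹, i.e. 8.047×10¹⁹/6.022×10²³ = 1.336×10⁻⁴ mol.
Product: Φ × n_abs = 0.00269 × 1.336×10⁻⁴ = 3.594×10⁻⁷ mol.
As a count: 3.594×10⁻⁷ × 6.022×10²³ = 2.16×10¹⁷.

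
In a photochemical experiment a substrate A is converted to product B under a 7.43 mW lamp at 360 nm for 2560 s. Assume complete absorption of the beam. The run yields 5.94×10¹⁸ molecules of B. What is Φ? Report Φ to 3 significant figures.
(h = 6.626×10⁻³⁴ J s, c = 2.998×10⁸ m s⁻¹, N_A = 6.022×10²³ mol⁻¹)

Φ = 0.172

Product: 5.94×10¹⁸ / 6.022×10²³ = 9.864×10⁻⁶ mol.
Photon energy at 360 nm: hc/λ = (6.626×10⁻³⁴)(2.998×10⁸)/(360×10⁻⁹) = 5.518×10⁻¹⁹ J.
Energy delivered: (7.43 mW)(2560 s) = 19.02 J.
Photons incident: 19.02 / 5.518×10⁻¹⁹ = 3.447×10¹⁹, i.e. 3.447×10¹⁹/6.022×10²³ = 5.724×10⁻⁵ mol.
Φ = 9.864×10⁻⁶ mol / 5.724×10⁻⁵ mol photons = 0.172.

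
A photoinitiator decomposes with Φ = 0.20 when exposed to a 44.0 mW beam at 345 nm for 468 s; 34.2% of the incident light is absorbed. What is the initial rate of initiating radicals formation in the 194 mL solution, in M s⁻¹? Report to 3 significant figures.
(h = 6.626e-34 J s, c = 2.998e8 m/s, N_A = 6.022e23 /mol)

4.47e-8 M s⁻¹

Photon energy at 345 nm: hc/λ = (6.626e-34)(2.998e8)/(345e-9) = 5.758e-19 J.
Energy delivered: (44.0 mW)(468 s) = 20.59 J.
Photons incident: 20.59 / 5.758e-19 = 3.576e19, i.e. 3.576e19/6.022e23 = 5.938e-5 mol.
Photons absorbed: 0.342 × 5.938e-5 = 2.031e-5 mol.
Product formed: 0.20 × 2.031e-5 = 4.062e-6 mol.
Rate: 4.062e-6 mol / (468 s × 0.194 L) = 4.47e-8 M s⁻¹.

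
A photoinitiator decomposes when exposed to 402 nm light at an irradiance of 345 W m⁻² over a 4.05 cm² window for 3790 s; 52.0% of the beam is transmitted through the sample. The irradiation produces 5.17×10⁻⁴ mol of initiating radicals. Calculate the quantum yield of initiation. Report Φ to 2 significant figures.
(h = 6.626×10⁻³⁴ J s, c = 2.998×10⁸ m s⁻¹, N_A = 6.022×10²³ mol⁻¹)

Photon energy at 402 nm: hc/λ = (6.626×10⁻³⁴)(2.998×10⁸)/(402×10⁻⁹) = 4.941×10⁻¹⁹ J.
Energy delivered: (345 W m⁻²)(4.05×10⁻⁴ m²)(3790 s) = 529.6 J.
Photons incident: 529.6 / 4.941×10⁻¹⁹ = 1.072×10²¹, i.e. 1.072×10²¹/6.022×10²³ = 0.001780 mol.
Fraction absorbed: 1 − 52.0/100 = 0.4800.
Photons absorbed: 0.4800 × 0.001780 = 8.544×10⁻⁴ mol.
Φ = 5.17×10⁻⁴ mol / 8.544×10⁻⁴ mol photons = 0.61.

Φ = 0.61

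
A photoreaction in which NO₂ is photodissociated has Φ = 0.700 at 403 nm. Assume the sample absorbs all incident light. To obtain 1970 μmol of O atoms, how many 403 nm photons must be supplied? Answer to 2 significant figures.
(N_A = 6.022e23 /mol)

Product: 1970 μmol = 0.00197 mol.
Photons that must be absorbed: 0.00197 / 0.700 = 0.002814 mol.
Photon count: 0.002814 × 6.022e23 = 1.7e21.

1.7e21 photons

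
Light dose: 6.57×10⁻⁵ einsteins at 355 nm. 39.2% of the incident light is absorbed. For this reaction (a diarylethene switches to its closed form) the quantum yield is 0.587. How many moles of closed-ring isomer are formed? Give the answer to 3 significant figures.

Photons absorbed: 0.392 × 6.57×10⁻⁵ = 2.575×10⁻⁵ mol.
Product: Φ × n_abs = 0.587 × 2.575×10⁻⁵ = 1.512×10⁻⁵ mol.

1.51×10⁻⁵ mol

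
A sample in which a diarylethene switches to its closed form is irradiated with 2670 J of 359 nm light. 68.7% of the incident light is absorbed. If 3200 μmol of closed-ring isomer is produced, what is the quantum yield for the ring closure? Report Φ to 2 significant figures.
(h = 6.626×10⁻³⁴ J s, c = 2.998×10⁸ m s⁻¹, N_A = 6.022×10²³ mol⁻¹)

Φ = 0.58

Product: 3200 μmol = 0.00320 mol.
Photon energy at 359 nm: hc/λ = (6.626×10⁻³⁴)(2.998×10⁸)/(359×10⁻⁹) = 5.533×10⁻¹⁹ J.
Photons incident: 2670 / 5.533×10⁻¹⁹ = 4.826×10²¹, i.e. 4.826×10²¹/6.022×10²³ = 0.008014 mol.
Photons absorbed: 0.687 × 0.008014 = 0.005506 mol.
Φ = 0.00320 mol / 0.005506 mol photons = 0.58.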